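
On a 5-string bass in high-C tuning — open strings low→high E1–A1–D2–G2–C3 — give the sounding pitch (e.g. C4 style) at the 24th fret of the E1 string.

E3

E1 is MIDI 28. Adding 24 gives 52, which is E3.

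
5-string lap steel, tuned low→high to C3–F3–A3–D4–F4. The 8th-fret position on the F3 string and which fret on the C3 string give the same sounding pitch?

13

Fret 8 on F3 is MIDI 53 + 8 = 61 (C♯4). On the C3 string (open MIDI 48), that pitch is 61 − 48 = fret 13.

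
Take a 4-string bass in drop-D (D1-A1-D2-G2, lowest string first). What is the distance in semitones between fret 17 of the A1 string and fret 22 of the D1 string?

A1 at fret 17 → D3 (MIDI 50); D1 at fret 22 → C3 (MIDI 48).
50 − 48 = 2, so the two pitches are 2 semitones apart, with D3 the higher.

2 semitones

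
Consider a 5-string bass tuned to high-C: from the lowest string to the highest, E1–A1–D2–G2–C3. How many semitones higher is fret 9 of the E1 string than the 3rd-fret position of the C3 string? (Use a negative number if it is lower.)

E1 at fret 9 → C#2 (MIDI 37); C3 at fret 3 → D#3 (MIDI 51).
37 − 51 = -14, so the two pitches are 14 semitones apart.

-14 semitones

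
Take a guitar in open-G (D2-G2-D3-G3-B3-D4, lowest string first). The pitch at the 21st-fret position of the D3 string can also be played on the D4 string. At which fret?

9

Fret 21 on D3 is MIDI 50 + 21 = 71 (B4). On the D4 string (open MIDI 62), that pitch is 71 − 62 = fret 9.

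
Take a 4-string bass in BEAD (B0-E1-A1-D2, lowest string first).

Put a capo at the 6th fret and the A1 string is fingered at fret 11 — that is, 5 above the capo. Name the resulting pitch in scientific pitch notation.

G#2

The capo raises the open A1 by 6 semitones to D#2; fretting 5 more gives A1 + 6 + 5 = A1 + 11 semitones = G#2.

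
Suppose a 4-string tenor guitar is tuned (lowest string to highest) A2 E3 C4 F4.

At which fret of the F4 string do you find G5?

14

G5 is 14 semitones above the open F4 (F–F#–G–G#–…–F–F#–G), so it sits at fret 14.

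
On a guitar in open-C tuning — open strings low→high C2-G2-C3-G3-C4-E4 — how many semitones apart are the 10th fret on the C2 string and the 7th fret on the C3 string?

9 semitones

C2 at fret 10 → A♯2 (MIDI 46); C3 at fret 7 → G3 (MIDI 55).
46 − 55 = -9, so the two pitches are 9 semitones apart, with G3 the higher.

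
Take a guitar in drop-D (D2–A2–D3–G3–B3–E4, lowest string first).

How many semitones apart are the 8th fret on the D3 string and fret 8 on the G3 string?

D3 at fret 8 → A♯3 (MIDI 58); G3 at fret 8 → D♯4 (MIDI 63).
58 − 63 = -5, so the two pitches are 5 semitones apart, with D♯4 the higher.

5 semitones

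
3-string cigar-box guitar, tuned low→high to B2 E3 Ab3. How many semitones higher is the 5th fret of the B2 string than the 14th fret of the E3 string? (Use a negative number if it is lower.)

-14 semitones

B2 at fret 5 → E3 (MIDI 52); E3 at fret 14 → Gb4 (MIDI 66).
52 − 66 = -14, so the two pitches are 14 semitones apart.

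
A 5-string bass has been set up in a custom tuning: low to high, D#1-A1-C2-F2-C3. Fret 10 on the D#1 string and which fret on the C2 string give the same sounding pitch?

1

Fret 10 on D#1 is MIDI 27 + 10 = 37 (C#2). On the C2 string (open MIDI 36), that pitch is 37 − 36 = fret 1.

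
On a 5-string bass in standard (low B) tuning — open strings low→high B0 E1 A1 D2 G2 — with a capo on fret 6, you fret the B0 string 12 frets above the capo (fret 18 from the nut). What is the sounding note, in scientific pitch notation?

F2

The capo raises the open B0 by 6 semitones to F1; fretting 12 more gives B0 + 6 + 12 = B0 + 18 semitones = F2.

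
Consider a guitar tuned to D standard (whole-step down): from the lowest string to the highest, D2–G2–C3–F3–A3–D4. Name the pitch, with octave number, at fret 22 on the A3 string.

Each fret is one semitone, so A3 + 22 = G5.

G5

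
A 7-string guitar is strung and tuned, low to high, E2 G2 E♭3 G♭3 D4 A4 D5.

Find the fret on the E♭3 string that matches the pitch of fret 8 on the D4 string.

19

D4 at fret 8 is D4 + 8 semitones = B♭4.
The open E♭3 string is 11 semitones below the open D4, so the same pitch on the E♭3 string lies at fret 8 + 11 = 19.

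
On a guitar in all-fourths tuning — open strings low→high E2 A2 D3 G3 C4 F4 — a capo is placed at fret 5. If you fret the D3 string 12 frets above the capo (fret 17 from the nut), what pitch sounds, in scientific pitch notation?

G4

The capo raises the open D3 by 5 semitones to G3; fretting 12 more gives D3 + 5 + 12 = D3 + 17 semitones = G4.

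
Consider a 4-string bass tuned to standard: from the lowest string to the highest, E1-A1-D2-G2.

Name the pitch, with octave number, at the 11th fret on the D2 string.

Each fret is one semitone, so D2 + 11 = C♯3.
(Equivalently spelled D♭3.)

C♯3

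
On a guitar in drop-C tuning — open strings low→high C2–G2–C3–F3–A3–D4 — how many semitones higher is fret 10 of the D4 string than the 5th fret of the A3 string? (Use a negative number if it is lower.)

10 semitones

D4 at fret 10 → C5 (MIDI 72); A3 at fret 5 → D4 (MIDI 62).
72 − 62 = 10, so the two pitches are 10 semitones apart.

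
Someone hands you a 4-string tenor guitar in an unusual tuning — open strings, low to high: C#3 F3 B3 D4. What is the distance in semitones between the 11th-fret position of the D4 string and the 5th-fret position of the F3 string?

15 semitones

D4 at fret 11 → C#5 (MIDI 73); F3 at fret 5 → A#3 (MIDI 58).
73 − 58 = 15, so the two pitches are 15 semitones apart, with C#5 the higher.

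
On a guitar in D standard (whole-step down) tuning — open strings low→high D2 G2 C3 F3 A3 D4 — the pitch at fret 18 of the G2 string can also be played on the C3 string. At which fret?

13

Fret 18 on G2 is MIDI 43 + 18 = 61 (C#4). On the C3 string (open MIDI 48), that pitch is 61 − 48 = fret 13.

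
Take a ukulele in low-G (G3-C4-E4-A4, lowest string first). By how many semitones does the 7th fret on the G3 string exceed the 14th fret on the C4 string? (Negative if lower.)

-12 semitones

G3 at fret 7 → D4 (MIDI 62); C4 at fret 14 → D5 (MIDI 74).
62 − 74 = -12, so the two pitches are 12 semitones apart.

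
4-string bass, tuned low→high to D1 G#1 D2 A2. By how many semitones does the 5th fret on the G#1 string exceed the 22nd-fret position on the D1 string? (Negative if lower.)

-11 semitones

G#1 at fret 5 → C#2 (MIDI 37); D1 at fret 22 → C3 (MIDI 48).
37 − 48 = -11, so the two pitches are 11 semitones apart.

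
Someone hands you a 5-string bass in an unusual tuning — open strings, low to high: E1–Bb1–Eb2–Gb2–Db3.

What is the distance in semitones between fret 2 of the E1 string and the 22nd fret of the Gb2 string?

E1 at fret 2 → Gb1 (MIDI 30); Gb2 at fret 22 → E4 (MIDI 64).
30 − 64 = -34, so the two pitches are 34 semitones apart, with E4 the higher.

34 semitones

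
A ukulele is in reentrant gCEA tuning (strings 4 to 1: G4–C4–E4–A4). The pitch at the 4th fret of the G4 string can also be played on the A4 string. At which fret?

Fret 4 on G4 is MIDI 67 + 4 = 71 (B4). On the A4 string (open MIDI 69), that pitch is 71 − 69 = fret 2.

2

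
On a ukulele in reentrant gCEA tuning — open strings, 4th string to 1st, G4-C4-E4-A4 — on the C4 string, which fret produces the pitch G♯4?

8

G♯4 is 8 semitones above the open C4 (C–C#–D–D#–E–F–F#–G–G#), so it sits at fret 8.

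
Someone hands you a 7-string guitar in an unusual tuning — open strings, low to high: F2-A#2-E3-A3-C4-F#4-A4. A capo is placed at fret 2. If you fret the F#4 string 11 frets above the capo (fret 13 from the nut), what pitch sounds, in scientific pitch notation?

The capo raises the open F#4 by 2 semitones to G#4; fretting 11 more gives F#4 + 2 + 11 = F#4 + 13 semitones = G5.

G5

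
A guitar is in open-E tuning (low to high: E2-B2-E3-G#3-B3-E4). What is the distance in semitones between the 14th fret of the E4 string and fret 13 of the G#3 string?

E4 at fret 14 → F#5 (MIDI 78); G#3 at fret 13 → A4 (MIDI 69).
78 − 69 = 9, so the two pitches are 9 semitones apart, with F#5 the higher.

9 semitones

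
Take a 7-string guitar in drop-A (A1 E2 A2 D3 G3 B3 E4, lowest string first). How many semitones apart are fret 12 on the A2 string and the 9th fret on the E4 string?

16 semitones

A2 at fret 12 → A3 (MIDI 57); E4 at fret 9 → C#5 (MIDI 73).
57 − 73 = -16, so the two pitches are 16 semitones apart, with C#5 the higher.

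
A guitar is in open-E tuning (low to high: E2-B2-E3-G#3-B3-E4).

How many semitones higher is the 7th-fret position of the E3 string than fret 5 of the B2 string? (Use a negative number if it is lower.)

E3 at fret 7 → B3 (MIDI 59); B2 at fret 5 → E3 (MIDI 52).
59 − 52 = 7, so the two pitches are 7 semitones apart.

7 semitones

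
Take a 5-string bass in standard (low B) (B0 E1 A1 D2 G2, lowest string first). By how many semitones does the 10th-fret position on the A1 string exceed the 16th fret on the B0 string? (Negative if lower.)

A1 at fret 10 → G2 (MIDI 43); B0 at fret 16 → D♯2 (MIDI 39).
43 − 39 = 4, so the two pitches are 4 semitones apart.

4 semitones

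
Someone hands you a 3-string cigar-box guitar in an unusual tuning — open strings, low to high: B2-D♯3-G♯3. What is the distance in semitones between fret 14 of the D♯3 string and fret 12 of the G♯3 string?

D♯3 at fret 14 → F4 (MIDI 65); G♯3 at fret 12 → G♯4 (MIDI 68).
65 − 68 = -3, so the two pitches are 3 semitones apart, with G♯4 the higher.

3 semitones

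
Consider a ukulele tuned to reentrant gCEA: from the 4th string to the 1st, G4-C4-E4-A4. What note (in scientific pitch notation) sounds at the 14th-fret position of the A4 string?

A4 is MIDI 69. Adding 14 gives 83, which is B5.

B5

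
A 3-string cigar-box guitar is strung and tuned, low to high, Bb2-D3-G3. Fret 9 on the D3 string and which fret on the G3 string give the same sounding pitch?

D3 at fret 9 is D3 + 9 semitones = B3.
The open G3 string is 5 semitones above the open D3, so the same pitch on the G3 string lies at fret 9 − 5 = 4.

4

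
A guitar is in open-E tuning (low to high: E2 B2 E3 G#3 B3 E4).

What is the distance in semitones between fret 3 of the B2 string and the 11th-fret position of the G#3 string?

B2 at fret 3 → D3 (MIDI 50); G#3 at fret 11 → G4 (MIDI 67).
50 − 67 = -17, so the two pitches are 17 semitones apart, with G4 the higher.

17 semitones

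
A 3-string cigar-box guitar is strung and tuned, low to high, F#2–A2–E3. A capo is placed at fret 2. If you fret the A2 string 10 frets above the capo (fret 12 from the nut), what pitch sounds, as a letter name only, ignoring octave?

A

The capo raises the open A2 by 2 semitones to B2; fretting 10 more gives A2 + 2 + 10 = A2 + 12 semitones, landing on A.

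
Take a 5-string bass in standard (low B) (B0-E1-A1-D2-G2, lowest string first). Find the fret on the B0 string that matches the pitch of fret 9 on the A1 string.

19

Fret 9 on A1 is MIDI 33 + 9 = 42 (F#2). On the B0 string (open MIDI 23), that pitch is 42 − 23 = fret 19.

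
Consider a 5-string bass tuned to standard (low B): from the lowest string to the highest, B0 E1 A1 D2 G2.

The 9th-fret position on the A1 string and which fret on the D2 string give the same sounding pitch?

A1 at fret 9 is A1 + 9 semitones = F#2.
The open D2 string is 5 semitones above the open A1, so the same pitch on the D2 string lies at fret 9 − 5 = 4.

4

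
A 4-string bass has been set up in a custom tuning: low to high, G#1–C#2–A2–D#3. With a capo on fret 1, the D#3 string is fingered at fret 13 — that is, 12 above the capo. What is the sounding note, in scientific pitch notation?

E4

The capo raises the open D#3 by 1 semitone to E3; fretting 12 more gives D#3 + 1 + 12 = D#3 + 13 semitones = E4.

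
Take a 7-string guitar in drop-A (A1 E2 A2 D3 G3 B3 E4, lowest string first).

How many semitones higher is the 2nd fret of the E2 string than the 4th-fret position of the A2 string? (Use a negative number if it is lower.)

-7 semitones

E2 at fret 2 → F#2 (MIDI 42); A2 at fret 4 → C#3 (MIDI 49).
42 − 49 = -7, so the two pitches are 7 semitones apart.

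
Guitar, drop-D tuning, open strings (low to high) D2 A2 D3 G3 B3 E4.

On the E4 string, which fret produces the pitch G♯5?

16

G♯5 is 16 semitones above the open E4 (E–F–F#–G–…–F#–G–G#), so it sits at fret 16.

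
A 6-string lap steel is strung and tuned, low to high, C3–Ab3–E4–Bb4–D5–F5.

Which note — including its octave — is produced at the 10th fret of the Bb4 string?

Each fret is one semitone, so Bb4 + 10 = Ab5.
(Equivalently spelled G#5.)

Ab5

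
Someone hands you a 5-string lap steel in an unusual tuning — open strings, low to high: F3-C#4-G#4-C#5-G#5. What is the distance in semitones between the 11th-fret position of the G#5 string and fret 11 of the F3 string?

27 semitones

G#5 at fret 11 → G6 (MIDI 91); F3 at fret 11 → E4 (MIDI 64).
91 − 64 = 27, so the two pitches are 27 semitones apart, with G6 the higher.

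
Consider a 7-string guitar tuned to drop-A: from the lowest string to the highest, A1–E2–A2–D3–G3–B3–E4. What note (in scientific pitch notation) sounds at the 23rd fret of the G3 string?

F#5

G3 is MIDI 55. Adding 23 gives 78, which is F#5.
(Equivalently spelled Gb5.)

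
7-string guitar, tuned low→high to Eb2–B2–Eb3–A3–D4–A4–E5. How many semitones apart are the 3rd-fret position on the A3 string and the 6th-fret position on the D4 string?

A3 at fret 3 → C4 (MIDI 60); D4 at fret 6 → Ab4 (MIDI 68).
60 − 68 = -8, so the two pitches are 8 semitones apart, with Ab4 the higher.

8 semitones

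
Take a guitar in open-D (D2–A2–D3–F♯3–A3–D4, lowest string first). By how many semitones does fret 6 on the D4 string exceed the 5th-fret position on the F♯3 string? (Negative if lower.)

D4 at fret 6 → G♯4 (MIDI 68); F♯3 at fret 5 → B3 (MIDI 59).
68 − 59 = 9, so the two pitches are 9 semitones apart.

9 semitones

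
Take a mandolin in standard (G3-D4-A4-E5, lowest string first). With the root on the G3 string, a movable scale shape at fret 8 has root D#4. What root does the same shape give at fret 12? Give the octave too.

G4

Moving from fret 8 to fret 12 shifts the root by 4 semitones.
D#4 up 4 semitones is G4.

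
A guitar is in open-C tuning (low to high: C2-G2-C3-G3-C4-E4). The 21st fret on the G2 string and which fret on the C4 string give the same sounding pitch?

4

G2 at fret 21 is G2 + 21 semitones = E4.
The open C4 string is 17 semitones above the open G2, so the same pitch on the C4 string lies at fret 21 − 17 = 4.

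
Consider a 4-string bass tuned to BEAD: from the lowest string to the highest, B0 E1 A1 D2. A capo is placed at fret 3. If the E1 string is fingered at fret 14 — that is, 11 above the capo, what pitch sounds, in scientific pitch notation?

F♯2

The capo raises the open E1 by 3 semitones to G1; fretting 11 more gives E1 + 3 + 11 = E1 + 14 semitones = F♯2.
(Also written G♭.)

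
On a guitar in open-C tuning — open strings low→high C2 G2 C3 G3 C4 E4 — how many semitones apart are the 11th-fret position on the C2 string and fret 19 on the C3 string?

20 semitones

C2 at fret 11 → B2 (MIDI 47); C3 at fret 19 → G4 (MIDI 67).
47 − 67 = -20, so the two pitches are 20 semitones apart, with G4 the higher.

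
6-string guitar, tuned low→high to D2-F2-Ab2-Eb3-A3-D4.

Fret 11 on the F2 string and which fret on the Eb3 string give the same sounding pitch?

1

F2 at fret 11 is F2 + 11 semitones = E3.
The open Eb3 string is 10 semitones above the open F2, so the same pitch on the Eb3 string lies at fret 11 − 10 = 1.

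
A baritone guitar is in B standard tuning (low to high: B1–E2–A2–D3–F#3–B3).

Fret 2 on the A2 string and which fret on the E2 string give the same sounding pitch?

Fret 2 on A2 is MIDI 45 + 2 = 47 (B2). On the E2 string (open MIDI 40), that pitch is 47 − 40 = fret 7.

7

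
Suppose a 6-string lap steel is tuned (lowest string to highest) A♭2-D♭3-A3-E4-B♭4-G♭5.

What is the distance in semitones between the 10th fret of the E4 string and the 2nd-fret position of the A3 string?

E4 at fret 10 → D5 (MIDI 74); A3 at fret 2 → B3 (MIDI 59).
74 − 59 = 15, so the two pitches are 15 semitones apart, with D5 the higher.

15 semitones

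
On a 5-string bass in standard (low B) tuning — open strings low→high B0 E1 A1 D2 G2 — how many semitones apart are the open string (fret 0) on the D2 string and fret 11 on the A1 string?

6 semitones

D2 at fret 0 → D2 (MIDI 38); A1 at fret 11 → G#2 (MIDI 44).
38 − 44 = -6, so the two pitches are 6 semitones apart, with G#2 the higher.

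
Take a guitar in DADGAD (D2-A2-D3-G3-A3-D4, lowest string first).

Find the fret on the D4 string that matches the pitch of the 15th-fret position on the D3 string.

Fret 15 on D3 is MIDI 50 + 15 = 65 (F4). On the D4 string (open MIDI 62), that pitch is 65 − 62 = fret 3.

3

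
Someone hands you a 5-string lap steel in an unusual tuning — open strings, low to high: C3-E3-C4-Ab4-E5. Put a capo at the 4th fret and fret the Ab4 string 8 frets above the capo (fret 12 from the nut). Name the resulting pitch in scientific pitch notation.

The capo raises the open Ab4 by 4 semitones to C5; fretting 8 more gives Ab4 + 4 + 8 = Ab4 + 12 semitones = Ab5.
(Also written G#.)

Ab5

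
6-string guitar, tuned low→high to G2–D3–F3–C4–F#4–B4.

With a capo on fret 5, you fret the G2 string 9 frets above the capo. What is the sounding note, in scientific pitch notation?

A3

The capo raises the open G2 by 5 semitones to C3; fretting 9 more gives G2 + 5 + 9 = G2 + 14 semitones = A3.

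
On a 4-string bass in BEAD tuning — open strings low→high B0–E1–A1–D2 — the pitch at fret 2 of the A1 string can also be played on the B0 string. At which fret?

12

Fret 2 on A1 is MIDI 33 + 2 = 35 (B1). On the B0 string (open MIDI 23), that pitch is 35 − 23 = fret 12.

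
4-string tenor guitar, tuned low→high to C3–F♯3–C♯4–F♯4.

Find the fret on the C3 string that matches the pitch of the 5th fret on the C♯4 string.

C♯4 at fret 5 is C♯4 + 5 semitones = F♯4.
The open C3 string is 13 semitones below the open C♯4, so the same pitch on the C3 string lies at fret 5 + 13 = 18.

18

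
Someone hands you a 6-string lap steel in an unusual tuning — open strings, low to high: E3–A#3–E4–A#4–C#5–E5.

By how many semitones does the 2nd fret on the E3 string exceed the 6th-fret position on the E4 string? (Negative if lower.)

E3 at fret 2 → F#3 (MIDI 54); E4 at fret 6 → A#4 (MIDI 70).
54 − 70 = -16, so the two pitches are 16 semitones apart.

-16 semitones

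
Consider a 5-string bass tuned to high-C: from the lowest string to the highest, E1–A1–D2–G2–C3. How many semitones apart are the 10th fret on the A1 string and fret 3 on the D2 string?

2 semitones

A1 at fret 10 → G2 (MIDI 43); D2 at fret 3 → F2 (MIDI 41).
43 − 41 = 2, so the two pitches are 2 semitones apart, with G2 the higher.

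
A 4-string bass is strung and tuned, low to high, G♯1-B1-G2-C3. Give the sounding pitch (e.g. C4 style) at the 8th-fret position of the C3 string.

G♯3

C3 is MIDI 48. Adding 8 gives 56, which is G♯3.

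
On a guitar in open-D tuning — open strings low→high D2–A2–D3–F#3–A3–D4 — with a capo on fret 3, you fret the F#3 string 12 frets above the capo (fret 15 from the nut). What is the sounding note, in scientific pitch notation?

The capo raises the open F#3 by 3 semitones to A3; fretting 12 more gives F#3 + 3 + 12 = F#3 + 15 semitones = A4.

A4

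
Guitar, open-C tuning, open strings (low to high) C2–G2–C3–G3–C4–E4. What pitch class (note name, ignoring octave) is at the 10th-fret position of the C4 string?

A♯

The open C4 string plus 10 semitones: C–C#–D–D#–…–G#–A–A#.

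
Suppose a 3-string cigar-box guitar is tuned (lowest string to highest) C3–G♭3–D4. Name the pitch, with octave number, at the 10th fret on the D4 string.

C5

The open D4 string plus 10 semitones: D–Eb–E–F–…–Bb–B–C.
The walk passes from B into C once, so the octave number goes from 4 to 5.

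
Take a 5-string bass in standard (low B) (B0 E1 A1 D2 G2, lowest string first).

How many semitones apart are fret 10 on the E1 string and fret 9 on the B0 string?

6 semitones

E1 at fret 10 → D2 (MIDI 38); B0 at fret 9 → G♯1 (MIDI 32).
38 − 32 = 6, so the two pitches are 6 semitones apart, with D2 the higher.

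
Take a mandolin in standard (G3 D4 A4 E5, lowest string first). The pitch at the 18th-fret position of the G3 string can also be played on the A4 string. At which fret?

4

G3 at fret 18 is G3 + 18 semitones = C#5.
The open A4 string is 14 semitones above the open G3, so the same pitch on the A4 string lies at fret 18 − 14 = 4.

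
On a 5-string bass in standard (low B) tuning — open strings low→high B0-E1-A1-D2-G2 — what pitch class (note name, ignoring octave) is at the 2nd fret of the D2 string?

E

Each fret is one semitone, so D2 + 2 = E.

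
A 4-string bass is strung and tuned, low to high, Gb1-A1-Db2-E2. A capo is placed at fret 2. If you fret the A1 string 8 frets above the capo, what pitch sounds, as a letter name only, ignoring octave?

G

The capo raises the open A1 by 2 semitones to B1; fretting 8 more gives A1 + 2 + 8 = A1 + 10 semitones, landing on G.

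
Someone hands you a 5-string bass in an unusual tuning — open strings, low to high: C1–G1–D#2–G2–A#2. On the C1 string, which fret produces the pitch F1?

5

F1 is 5 semitones above the open C1 (C–C#–D–D#–E–F), so it sits at fret 5.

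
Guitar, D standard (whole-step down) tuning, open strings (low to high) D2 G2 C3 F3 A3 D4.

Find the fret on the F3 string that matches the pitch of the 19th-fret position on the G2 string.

G2 at fret 19 is G2 + 19 semitones = D4.
The open F3 string is 10 semitones above the open G2, so the same pitch on the F3 string lies at fret 19 − 10 = 9.

9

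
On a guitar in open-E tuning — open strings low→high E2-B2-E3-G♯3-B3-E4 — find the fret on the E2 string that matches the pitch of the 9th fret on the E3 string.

Fret 9 on E3 is MIDI 52 + 9 = 61 (C♯4). On the E2 string (open MIDI 40), that pitch is 61 − 40 = fret 21.

21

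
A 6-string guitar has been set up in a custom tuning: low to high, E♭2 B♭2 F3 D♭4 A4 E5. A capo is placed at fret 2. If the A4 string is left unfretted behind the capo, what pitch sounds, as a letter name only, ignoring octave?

B

The capo raises the open A4 by 2 semitones to B4; fretting 0 more gives A4 + 2 + 0 = A4 + 2 semitones, landing on B.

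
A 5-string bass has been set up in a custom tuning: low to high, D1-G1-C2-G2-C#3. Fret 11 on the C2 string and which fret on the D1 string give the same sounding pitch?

21

Fret 11 on C2 is MIDI 36 + 11 = 47 (B2). On the D1 string (open MIDI 26), that pitch is 47 − 26 = fret 21.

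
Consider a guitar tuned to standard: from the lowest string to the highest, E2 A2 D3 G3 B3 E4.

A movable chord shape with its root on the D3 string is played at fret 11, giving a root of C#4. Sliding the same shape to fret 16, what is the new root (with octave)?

F#4

Moving from fret 11 to fret 16 shifts the root by 5 semitones.
C#4 up 5 semitones is F#4.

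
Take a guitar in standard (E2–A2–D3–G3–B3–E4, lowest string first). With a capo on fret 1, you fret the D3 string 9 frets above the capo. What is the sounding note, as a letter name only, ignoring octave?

C

The capo raises the open D3 by 1 semitone to D#3; fretting 9 more gives D3 + 1 + 9 = D3 + 10 semitones, landing on C.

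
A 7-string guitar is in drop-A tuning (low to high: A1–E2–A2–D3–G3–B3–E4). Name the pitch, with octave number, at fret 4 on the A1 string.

The open A1 string plus 4 semitones: A–A#–B–C–C#.
The walk passes from B into C once, so the octave number goes from 1 to 2.
(Equivalently spelled Db2.)

C#2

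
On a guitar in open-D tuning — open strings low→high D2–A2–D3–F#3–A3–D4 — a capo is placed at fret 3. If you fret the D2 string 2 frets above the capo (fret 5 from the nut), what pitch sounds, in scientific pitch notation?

G2

The capo raises the open D2 by 3 semitones to F2; fretting 2 more gives D2 + 3 + 2 = D2 + 5 semitones = G2.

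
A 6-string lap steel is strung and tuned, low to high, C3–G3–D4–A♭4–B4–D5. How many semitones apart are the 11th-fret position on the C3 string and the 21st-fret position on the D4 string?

C3 at fret 11 → B3 (MIDI 59); D4 at fret 21 → B5 (MIDI 83).
59 − 83 = -24, so the two pitches are 24 semitones apart, with B5 the higher.

24 semitones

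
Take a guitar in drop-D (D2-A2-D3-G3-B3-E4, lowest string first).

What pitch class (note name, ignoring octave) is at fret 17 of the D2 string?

The open D2 string plus 17 semitones: D–D#–E–F–…–F–F#–G.

G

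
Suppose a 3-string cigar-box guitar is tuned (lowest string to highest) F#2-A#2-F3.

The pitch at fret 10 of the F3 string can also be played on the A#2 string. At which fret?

Fret 10 on F3 is MIDI 53 + 10 = 63 (D#4). On the A#2 string (open MIDI 46), that pitch is 63 − 46 = fret 17.

17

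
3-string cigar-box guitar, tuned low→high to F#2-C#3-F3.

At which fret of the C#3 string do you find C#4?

C#4 is 12 semitones above the open C#3 (C#–D–D#–E–…–B–C–C#), so it sits at fret 12.

12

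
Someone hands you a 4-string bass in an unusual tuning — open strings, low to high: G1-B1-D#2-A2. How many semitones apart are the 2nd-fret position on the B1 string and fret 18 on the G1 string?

B1 at fret 2 → C#2 (MIDI 37); G1 at fret 18 → C#3 (MIDI 49).
37 − 49 = -12, so the two pitches are 12 semitones apart, with C#3 the higher.

12 semitones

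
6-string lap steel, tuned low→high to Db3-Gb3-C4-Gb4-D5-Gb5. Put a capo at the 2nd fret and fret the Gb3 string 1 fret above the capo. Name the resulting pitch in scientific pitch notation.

A3

The capo raises the open Gb3 by 2 semitones to Ab3; fretting 1 more gives Gb3 + 2 + 1 = Gb3 + 3 semitones = A3.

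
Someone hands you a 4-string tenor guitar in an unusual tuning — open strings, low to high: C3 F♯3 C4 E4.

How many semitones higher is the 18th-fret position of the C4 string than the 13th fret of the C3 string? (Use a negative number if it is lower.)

17 semitones

C4 at fret 18 → F♯5 (MIDI 78); C3 at fret 13 → C♯4 (MIDI 61).
78 − 61 = 17, so the two pitches are 17 semitones apart.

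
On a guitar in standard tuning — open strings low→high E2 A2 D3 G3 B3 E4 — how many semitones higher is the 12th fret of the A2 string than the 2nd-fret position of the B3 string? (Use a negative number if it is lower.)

-4 semitones

A2 at fret 12 → A3 (MIDI 57); B3 at fret 2 → C#4 (MIDI 61).
57 − 61 = -4, so the two pitches are 4 semitones apart.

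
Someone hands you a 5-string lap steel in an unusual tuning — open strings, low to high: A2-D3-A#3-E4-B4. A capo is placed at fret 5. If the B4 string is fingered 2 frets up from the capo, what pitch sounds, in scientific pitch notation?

The capo raises the open B4 by 5 semitones to E5; fretting 2 more gives B4 + 5 + 2 = B4 + 7 semitones = F#5.
(Also written Gb.)

F#5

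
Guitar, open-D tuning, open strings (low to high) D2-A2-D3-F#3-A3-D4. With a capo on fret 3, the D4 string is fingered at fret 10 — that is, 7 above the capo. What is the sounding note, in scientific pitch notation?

C5

The capo raises the open D4 by 3 semitones to F4; fretting 7 more gives D4 + 3 + 7 = D4 + 10 semitones = C5.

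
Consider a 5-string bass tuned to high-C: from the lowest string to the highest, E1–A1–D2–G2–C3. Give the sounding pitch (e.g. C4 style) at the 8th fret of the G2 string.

Each fret is one semitone, so G2 + 8 = D#3.
(Equivalently spelled Eb3.)

D#3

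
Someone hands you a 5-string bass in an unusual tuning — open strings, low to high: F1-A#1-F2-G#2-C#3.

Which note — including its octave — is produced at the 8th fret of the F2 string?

C#3

Each fret is one semitone, so F2 + 8 = C#3.
(Equivalently spelled Db3.)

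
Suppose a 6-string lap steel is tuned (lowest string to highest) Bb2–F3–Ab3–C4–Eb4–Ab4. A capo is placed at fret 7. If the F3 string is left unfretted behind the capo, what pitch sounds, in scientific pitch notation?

C4

The capo raises the open F3 by 7 semitones to C4; fretting 0 more gives F3 + 7 + 0 = F3 + 7 semitones = C4.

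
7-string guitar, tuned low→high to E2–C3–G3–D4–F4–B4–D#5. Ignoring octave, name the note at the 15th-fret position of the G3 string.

A#

Each fret is one semitone, so G3 + 15 = A#.
(Equivalently spelled Bb.)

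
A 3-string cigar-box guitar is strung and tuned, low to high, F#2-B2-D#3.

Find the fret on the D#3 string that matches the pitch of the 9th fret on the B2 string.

5

Fret 9 on B2 is MIDI 47 + 9 = 56 (G#3). On the D#3 string (open MIDI 51), that pitch is 56 − 51 = fret 5.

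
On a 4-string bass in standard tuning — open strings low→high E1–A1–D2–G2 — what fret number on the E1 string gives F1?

1

F1 is 1 semitone above the open E1 (E–F), so it sits at fret 1.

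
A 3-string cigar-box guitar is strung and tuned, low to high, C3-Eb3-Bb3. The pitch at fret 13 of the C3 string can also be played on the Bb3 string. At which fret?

3

C3 at fret 13 is C3 + 13 semitones = Db4.
The open Bb3 string is 10 semitones above the open C3, so the same pitch on the Bb3 string lies at fret 13 − 10 = 3.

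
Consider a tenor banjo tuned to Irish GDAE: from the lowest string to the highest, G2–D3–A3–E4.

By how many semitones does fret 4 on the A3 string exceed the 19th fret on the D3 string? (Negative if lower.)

-8 semitones

A3 at fret 4 → C♯4 (MIDI 61); D3 at fret 19 → A4 (MIDI 69).
61 − 69 = -8, so the two pitches are 8 semitones apart.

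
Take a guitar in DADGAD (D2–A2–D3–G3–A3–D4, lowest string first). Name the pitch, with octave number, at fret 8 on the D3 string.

The open D3 string plus 8 semitones: D–D#–E–F–F#–G–G#–A–A#.
No B→C boundary is crossed, so the octave stays at 3.
(Equivalently spelled B♭3.)

A♯3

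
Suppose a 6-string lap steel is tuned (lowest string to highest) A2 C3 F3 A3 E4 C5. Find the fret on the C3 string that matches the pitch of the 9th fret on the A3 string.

Fret 9 on A3 is MIDI 57 + 9 = 66 (Gb4). On the C3 string (open MIDI 48), that pitch is 66 − 48 = fret 18.

18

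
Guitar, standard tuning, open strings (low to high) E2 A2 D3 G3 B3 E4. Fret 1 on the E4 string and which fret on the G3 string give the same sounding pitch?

10

Fret 1 on E4 is MIDI 64 + 1 = 65 (F4). On the G3 string (open MIDI 55), that pitch is 65 − 55 = fret 10.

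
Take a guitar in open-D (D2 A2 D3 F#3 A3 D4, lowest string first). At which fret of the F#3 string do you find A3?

A3 is 3 semitones above the open F#3 (F#–G–G#–A), so it sits at fret 3.

3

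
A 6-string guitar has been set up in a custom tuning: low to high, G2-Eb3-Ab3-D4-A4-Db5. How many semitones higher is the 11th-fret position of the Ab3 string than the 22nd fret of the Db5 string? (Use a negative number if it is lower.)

-28 semitones

Ab3 at fret 11 → G4 (MIDI 67); Db5 at fret 22 → B6 (MIDI 95).
67 − 95 = -28, so the two pitches are 28 semitones apart.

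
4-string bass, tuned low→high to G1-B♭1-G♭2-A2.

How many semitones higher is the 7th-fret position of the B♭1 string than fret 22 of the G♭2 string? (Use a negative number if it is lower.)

-23 semitones

B♭1 at fret 7 → F2 (MIDI 41); G♭2 at fret 22 → E4 (MIDI 64).
41 − 64 = -23, so the two pitches are 23 semitones apart.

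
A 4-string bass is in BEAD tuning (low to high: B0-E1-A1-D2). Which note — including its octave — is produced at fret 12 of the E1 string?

E2

Each fret is one semitone, so E1 + 12 = E2.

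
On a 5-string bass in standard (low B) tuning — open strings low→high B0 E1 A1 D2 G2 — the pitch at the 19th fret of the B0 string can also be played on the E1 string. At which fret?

14

Fret 19 on B0 is MIDI 23 + 19 = 42 (F#2). On the E1 string (open MIDI 28), that pitch is 42 − 28 = fret 14.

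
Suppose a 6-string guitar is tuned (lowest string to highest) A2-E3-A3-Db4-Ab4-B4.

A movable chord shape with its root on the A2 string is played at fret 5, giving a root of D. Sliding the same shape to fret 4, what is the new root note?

Moving from fret 5 to fret 4 shifts the root by -1 semitone.
D down 1 semitone is Db.

Db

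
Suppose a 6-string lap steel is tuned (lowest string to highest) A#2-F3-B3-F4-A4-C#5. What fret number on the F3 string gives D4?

9

D4 is 9 semitones above the open F3 (F–F#–G–G#–A–A#–B–C–C#–D), so it sits at fret 9.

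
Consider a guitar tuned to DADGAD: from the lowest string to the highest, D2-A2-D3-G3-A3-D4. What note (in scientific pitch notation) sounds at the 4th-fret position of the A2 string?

C#3

Each fret is one semitone, so A2 + 4 = C#3.
(Equivalently spelled Db3.)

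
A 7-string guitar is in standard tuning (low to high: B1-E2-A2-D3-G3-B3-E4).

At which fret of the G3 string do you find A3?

A3 is 2 semitones above the open G3 (G–G#–A), so it sits at fret 2.

2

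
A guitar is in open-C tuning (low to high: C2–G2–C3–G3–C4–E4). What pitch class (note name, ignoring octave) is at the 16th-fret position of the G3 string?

B

The open G3 string plus 16 semitones: G–G#–A–A#–…–A–A#–B.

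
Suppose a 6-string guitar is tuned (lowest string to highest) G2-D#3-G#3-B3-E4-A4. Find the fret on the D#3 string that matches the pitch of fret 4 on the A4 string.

22

A4 at fret 4 is A4 + 4 semitones = C#5.
The open D#3 string is 18 semitones below the open A4, so the same pitch on the D#3 string lies at fret 4 + 18 = 22.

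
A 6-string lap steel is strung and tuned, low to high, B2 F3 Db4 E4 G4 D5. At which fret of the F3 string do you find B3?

6

B3 is 6 semitones above the open F3 (F–Gb–G–Ab–A–Bb–B), so it sits at fret 6.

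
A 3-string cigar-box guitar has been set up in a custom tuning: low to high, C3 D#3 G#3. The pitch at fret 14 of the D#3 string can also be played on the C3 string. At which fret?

D#3 at fret 14 is D#3 + 14 semitones = F4.
The open C3 string is 3 semitones below the open D#3, so the same pitch on the C3 string lies at fret 14 + 3 = 17.

17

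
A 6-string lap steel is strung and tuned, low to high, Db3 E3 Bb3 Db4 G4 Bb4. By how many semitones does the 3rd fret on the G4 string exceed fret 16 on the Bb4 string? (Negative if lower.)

G4 at fret 3 → Bb4 (MIDI 70); Bb4 at fret 16 → D6 (MIDI 86).
70 − 86 = -16, so the two pitches are 16 semitones apart.

-16 semitones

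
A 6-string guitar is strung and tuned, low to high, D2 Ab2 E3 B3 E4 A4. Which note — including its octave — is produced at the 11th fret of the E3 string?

Eb4

The open E3 string plus 11 semitones: E–F–Gb–G–…–Db–D–Eb.
The walk passes from B into C once, so the octave number goes from 3 to 4.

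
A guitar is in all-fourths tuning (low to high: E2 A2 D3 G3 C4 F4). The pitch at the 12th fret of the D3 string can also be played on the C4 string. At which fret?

D3 at fret 12 is D3 + 12 semitones = D4.
The open C4 string is 10 semitones above the open D3, so the same pitch on the C4 string lies at fret 12 − 10 = 2.

2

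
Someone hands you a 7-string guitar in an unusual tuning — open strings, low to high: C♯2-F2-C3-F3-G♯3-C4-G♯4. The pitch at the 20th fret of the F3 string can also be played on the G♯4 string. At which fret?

5

F3 at fret 20 is F3 + 20 semitones = C♯5.
The open G♯4 string is 15 semitones above the open F3, so the same pitch on the G♯4 string lies at fret 20 − 15 = 5.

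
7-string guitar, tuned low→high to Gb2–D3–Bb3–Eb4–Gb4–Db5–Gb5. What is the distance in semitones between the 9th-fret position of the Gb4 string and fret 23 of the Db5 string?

Gb4 at fret 9 → Eb5 (MIDI 75); Db5 at fret 23 → C7 (MIDI 96).
75 − 96 = -21, so the two pitches are 21 semitones apart, with C7 the higher.

21 semitones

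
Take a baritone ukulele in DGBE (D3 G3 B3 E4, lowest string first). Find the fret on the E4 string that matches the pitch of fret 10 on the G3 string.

1

Fret 10 on G3 is MIDI 55 + 10 = 65 (F4). On the E4 string (open MIDI 64), that pitch is 65 − 64 = fret 1.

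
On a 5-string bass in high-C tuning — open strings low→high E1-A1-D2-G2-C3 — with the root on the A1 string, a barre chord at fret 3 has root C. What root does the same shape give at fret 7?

E

Moving from fret 3 to fret 7 shifts the root by 4 semitones.
C up 4 semitones is E.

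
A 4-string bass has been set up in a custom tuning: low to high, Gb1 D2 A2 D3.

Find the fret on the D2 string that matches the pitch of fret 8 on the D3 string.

20

D3 at fret 8 is D3 + 8 semitones = Bb3.
The open D2 string is 12 semitones below the open D3, so the same pitch on the D2 string lies at fret 8 + 12 = 20.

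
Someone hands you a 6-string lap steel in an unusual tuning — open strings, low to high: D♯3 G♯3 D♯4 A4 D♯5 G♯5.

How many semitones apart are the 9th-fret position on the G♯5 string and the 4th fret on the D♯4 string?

22 semitones

G♯5 at fret 9 → F6 (MIDI 89); D♯4 at fret 4 → G4 (MIDI 67).
89 − 67 = 22, so the two pitches are 22 semitones apart, with F6 the higher.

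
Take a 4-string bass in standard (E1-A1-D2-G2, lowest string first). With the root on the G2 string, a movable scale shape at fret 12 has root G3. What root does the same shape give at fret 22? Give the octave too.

F4

Moving from fret 12 to fret 22 shifts the root by 10 semitones.
G3 up 10 semitones is F4.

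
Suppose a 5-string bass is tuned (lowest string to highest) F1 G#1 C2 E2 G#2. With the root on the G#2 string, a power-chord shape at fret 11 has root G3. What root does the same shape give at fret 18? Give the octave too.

Moving from fret 11 to fret 18 shifts the root by 7 semitones.
G3 up 7 semitones is D4.

D4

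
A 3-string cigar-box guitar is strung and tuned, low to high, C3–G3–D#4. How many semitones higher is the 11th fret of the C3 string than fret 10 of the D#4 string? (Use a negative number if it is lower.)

-14 semitones

C3 at fret 11 → B3 (MIDI 59); D#4 at fret 10 → C#5 (MIDI 73).
59 − 73 = -14, so the two pitches are 14 semitones apart.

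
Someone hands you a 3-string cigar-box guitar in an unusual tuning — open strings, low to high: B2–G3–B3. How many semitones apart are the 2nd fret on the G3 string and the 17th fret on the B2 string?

7 semitones

G3 at fret 2 → A3 (MIDI 57); B2 at fret 17 → E4 (MIDI 64).
57 − 64 = -7, so the two pitches are 7 semitones apart, with E4 the higher.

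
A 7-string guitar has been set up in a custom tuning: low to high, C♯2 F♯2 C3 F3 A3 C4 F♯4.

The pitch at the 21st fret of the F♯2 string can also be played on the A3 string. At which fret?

F♯2 at fret 21 is F♯2 + 21 semitones = D♯4.
The open A3 string is 15 semitones above the open F♯2, so the same pitch on the A3 string lies at fret 21 − 15 = 6.

6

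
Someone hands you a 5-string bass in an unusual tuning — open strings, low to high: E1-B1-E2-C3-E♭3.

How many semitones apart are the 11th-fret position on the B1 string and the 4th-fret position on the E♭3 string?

B1 at fret 11 → B♭2 (MIDI 46); E♭3 at fret 4 → G3 (MIDI 55).
46 − 55 = -9, so the two pitches are 9 semitones apart, with G3 the higher.

9 semitones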